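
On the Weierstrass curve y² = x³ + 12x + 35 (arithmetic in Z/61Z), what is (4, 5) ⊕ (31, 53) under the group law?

(51, 47)

(4, 5) + (31, 53). λ = (53 - 5)/(31 - 4) ≡ 48/27 mod 61. 27⁻¹ ≡ 52 (mod 61) since 27·52 = 1404 ≡ 1, so λ ≡ 56.
  x = λ² - 4 - 31 = 3136 - 35 ≡ 51; y = λ·(4 - 51) - 5 ≡ 47. → (51, 47)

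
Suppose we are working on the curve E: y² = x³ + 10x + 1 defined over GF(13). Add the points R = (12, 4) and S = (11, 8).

(6, 11)

(12, 4) + (11, 8). λ = (8 - 4)/(11 - 12) ≡ 4/12 mod 13. 12⁻¹ ≡ 12 (mod 13) since 12·12 = 144 ≡ 1, so λ ≡ 9.
  x = λ² - 12 - 11 = 81 - 23 ≡ 6; y = λ·(12 - 6) - 4 ≡ 11. → (6, 11)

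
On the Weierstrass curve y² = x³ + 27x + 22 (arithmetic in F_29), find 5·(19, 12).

Write Q = (19, 12).
Double-and-add on 5 = (101)₂. Start with Q = (19, 12) for the leading 1-bit.
double: tangent at (19, 12): λ = (3·19² + 27)/(2·12) ≡ 8/24. 24⁻¹ ≡ 23 (mod 29) since 24·23 = 552 ≡ 1, so λ ≡ 8·23 ≡ 10.
  x = λ² - 19 - 19 = 100 - 38 ≡ 4; y = λ·(19 - 4) - 12 ≡ 22. → (4, 22)
double: tangent at (4, 22): λ = (3·4² + 27)/(2·22) ≡ 17/15. 15⁻¹ ≡ 2 (mod 29), so λ ≡ 17·2 ≡ 5.
  x = λ² - 4 - 4 = 25 - 8 ≡ 17; y = λ·(4 - 17) - 22 ≡ 0. → (17, 0)
add Q: (17, 0) + (19, 12). λ = (12 - 0)/(19 - 17) ≡ 12/2 mod 29. 2⁻¹ ≡ 15 (mod 29) since 2·15 = 30 ≡ 1, so λ ≡ 6.
  x = λ² - 17 - 19 = 36 - 36 ≡ 0; y = λ·(17 - 0) - 0 ≡ 15. → (0, 15)

(0, 15)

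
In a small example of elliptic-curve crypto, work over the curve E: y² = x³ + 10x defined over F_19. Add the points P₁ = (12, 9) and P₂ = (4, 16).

(10, 13)

(12, 9) + (4, 16). λ = (16 - 9)/(4 - 12) ≡ 7/11 mod 19. 11⁻¹ ≡ 7 (mod 19), so λ ≡ 11.
  x = λ² - 12 - 4 = 121 - 16 ≡ 10; y = λ·(12 - 10) - 9 ≡ 13. → (10, 13)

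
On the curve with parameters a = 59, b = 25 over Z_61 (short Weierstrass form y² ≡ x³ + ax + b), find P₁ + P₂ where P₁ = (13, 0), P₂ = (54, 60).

(13, 0) + (54, 60). λ = (60 - 0)/(54 - 13) ≡ 60/41 mod 61. 41⁻¹ ≡ 3 (mod 61), so λ ≡ 58.
  x = λ² - 13 - 54 = 3364 - 67 ≡ 3; y = λ·(13 - 3) - 0 ≡ 31. → (3, 31)

(3, 31)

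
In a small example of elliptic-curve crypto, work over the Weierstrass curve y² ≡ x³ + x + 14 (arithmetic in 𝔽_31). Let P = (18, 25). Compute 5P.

Repeated addition: build up to 5P.
2P: tangent at (18, 25): λ = (3·18² + 1)/(2·25) ≡ 12/19. 19⁻¹ ≡ 18 (mod 31), so λ ≡ 12·18 ≡ 30.
  x = λ² - 18 - 18 = 900 - 36 ≡ 27; y = λ·(18 - 27) - 25 ≡ 15. → (27, 15)
3P: (27, 15) + (18, 25). λ = (25 - 15)/(18 - 27) ≡ 10/22 mod 31. 22⁻¹ ≡ 24 (mod 31), so λ ≡ 23.
  x = λ² - 27 - 18 = 529 - 45 ≡ 19; y = λ·(27 - 19) - 15 ≡ 14. → (19, 14)
4P: (19, 14) + (18, 25). λ = (25 - 14)/(18 - 19) ≡ 11/30 mod 31. 30⁻¹ ≡ 30 (mod 31), so λ ≡ 20.
  x = λ² - 19 - 18 = 400 - 37 ≡ 22; y = λ·(19 - 22) - 14 ≡ 19. → (22, 19)
5P: (22, 19) + (18, 25). λ = (25 - 19)/(18 - 22) ≡ 6/27 mod 31. 27⁻¹ ≡ 23 (mod 31), so λ ≡ 14.
  x = λ² - 22 - 18 = 196 - 40 ≡ 1; y = λ·(22 - 1) - 19 ≡ 27. → (1, 27)

(1, 27)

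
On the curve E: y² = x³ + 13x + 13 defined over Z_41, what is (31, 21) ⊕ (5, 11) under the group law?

(31, 21) + (5, 11). λ = (11 - 21)/(5 - 31) ≡ 31/15 mod 41. 15⁻¹ ≡ 11 (mod 41), so λ ≡ 13.
  x = λ² - 31 - 5 = 169 - 36 ≡ 10; y = λ·(31 - 10) - 21 ≡ 6. → (10, 6)

(10, 6)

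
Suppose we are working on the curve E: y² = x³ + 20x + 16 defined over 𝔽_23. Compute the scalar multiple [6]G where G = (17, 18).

(14, 21)

Double-and-add on 6 = (110)₂. Start with G = (17, 18) for the leading 1-bit.
double: tangent at (17, 18): λ = (3·17² + 20)/(2·18) ≡ 13/13. 13⁻¹ ≡ 16 (mod 23), so λ ≡ 13·16 ≡ 1.
  x = λ² - 17 - 17 = 1 - 34 ≡ 13; y = λ·(17 - 13) - 18 ≡ 9. → (13, 9)
add G: (13, 9) + (17, 18). λ = (18 - 9)/(17 - 13) ≡ 9/4 mod 23. 4⁻¹ ≡ 6 (mod 23), so λ ≡ 8.
  x = λ² - 13 - 17 = 64 - 30 ≡ 11; y = λ·(13 - 11) - 9 ≡ 7. → (11, 7)
double: tangent at (11, 7): λ = (3·11² + 20)/(2·7) ≡ 15/14. 14⁻¹ ≡ 5 (mod 23), so λ ≡ 15·5 ≡ 6.
  x = λ² - 11 - 11 = 36 - 22 ≡ 14; y = λ·(11 - 14) - 7 ≡ 21. → (14, 21)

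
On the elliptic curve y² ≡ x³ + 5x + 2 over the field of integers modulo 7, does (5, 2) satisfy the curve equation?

y² = 2² ≡ 4; x³ + 5x + 2 = 152 ≡ 5 (mod 7). 4 ≠ 5.

no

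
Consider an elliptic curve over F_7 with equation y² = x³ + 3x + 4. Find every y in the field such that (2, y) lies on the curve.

x³ + 3x + 4 = 18 ≡ 4 (mod 7).
Square roots of 4 mod 7: 2 and 5 (since 2² = 4 ≡ 4).

2, 5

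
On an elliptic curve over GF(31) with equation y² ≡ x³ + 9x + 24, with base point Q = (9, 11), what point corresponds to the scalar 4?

Repeated addition: build up to 4Q.
2Q: tangent at (9, 11): λ = (3·9² + 9)/(2·11) ≡ 4/22. 22⁻¹ ≡ 24 (mod 31) since 22·24 = 528 ≡ 1, so λ ≡ 4·24 ≡ 3.
  x = λ² - 9 - 9 = 9 - 18 ≡ 22; y = λ·(9 - 22) - 11 ≡ 12. → (22, 12)
3Q: (22, 12) + (9, 11). λ = (11 - 12)/(9 - 22) ≡ 30/18 mod 31. 18⁻¹ ≡ 19 (mod 31) since 18·19 = 342 ≡ 1, so λ ≡ 12.
  x = λ² - 22 - 9 = 144 - 31 ≡ 20; y = λ·(22 - 20) - 12 ≡ 12. → (20, 12)
4Q: (20, 12) + (9, 11). λ = (11 - 12)/(9 - 20) ≡ 30/20 mod 31. 20⁻¹ ≡ 14 (mod 31), so λ ≡ 17.
  x = λ² - 20 - 9 = 289 - 29 ≡ 12; y = λ·(20 - 12) - 12 ≡ 0. → (12, 0)

(12, 0)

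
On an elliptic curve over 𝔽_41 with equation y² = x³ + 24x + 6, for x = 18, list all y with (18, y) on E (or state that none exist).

x³ + 24x + 6 = 6270 ≡ 38 (mod 41).
38 is a non-residue mod 41; no y exists.

none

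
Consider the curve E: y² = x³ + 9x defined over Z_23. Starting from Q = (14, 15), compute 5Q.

Repeated addition: build up to 5Q.
2Q: tangent at (14, 15): λ = (3·14² + 9)/(2·15) ≡ 22/7. 7⁻¹ ≡ 10 (mod 23), so λ ≡ 22·10 ≡ 13.
  x = λ² - 14 - 14 = 169 - 28 ≡ 3; y = λ·(14 - 3) - 15 ≡ 13. → (3, 13)
3Q: (3, 13) + (14, 15). λ = (15 - 13)/(14 - 3) ≡ 2/11 mod 23. 11⁻¹ ≡ 21 (mod 23) since 11·21 = 231 ≡ 1, so λ ≡ 19.
  x = λ² - 3 - 14 = 361 - 17 ≡ 22; y = λ·(3 - 22) - 13 ≡ 17. → (22, 17)
4Q: (22, 17) + (14, 15). λ = (15 - 17)/(14 - 22) ≡ 21/15 mod 23. 15⁻¹ ≡ 20 (mod 23) since 15·20 = 300 ≡ 1, so λ ≡ 6.
  x = λ² - 22 - 14 = 36 - 36 ≡ 0; y = λ·(22 - 0) - 17 ≡ 0. → (0, 0)
5Q: (0, 0) + (14, 15). λ = (15 - 0)/(14 - 0) ≡ 15/14 mod 23. 14⁻¹ ≡ 5 (mod 23) since 14·5 = 70 ≡ 1, so λ ≡ 6.
  x = λ² - 0 - 14 = 36 - 14 ≡ 22; y = λ·(0 - 22) - 0 ≡ 6. → (22, 6)

(22, 6)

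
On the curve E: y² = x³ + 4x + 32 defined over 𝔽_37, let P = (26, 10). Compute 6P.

O

Double-and-add on 6 = (110)₂. Start with P = (26, 10) for the leading 1-bit.
double: tangent at (26, 10): λ = (3·26² + 4)/(2·10) ≡ 34/20. 20⁻¹ ≡ 13 (mod 37), so λ ≡ 34·13 ≡ 35.
  x = λ² - 26 - 26 = 1225 - 52 ≡ 26; y = λ·(26 - 26) - 10 ≡ 27. → (26, 27)
add P: (26, 27) + (26, 10): same x and y₁ ≡ -y₂, so the sum is ∞.
double: ∞ + ∞ = ∞ (identity).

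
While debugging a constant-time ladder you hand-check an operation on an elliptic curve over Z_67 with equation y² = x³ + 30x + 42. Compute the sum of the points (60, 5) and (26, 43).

(60, 5) + (26, 43). λ = (43 - 5)/(26 - 60) ≡ 38/33 mod 67. 33⁻¹ ≡ 65 (mod 67), so λ ≡ 58.
  x = λ² - 60 - 26 = 3364 - 86 ≡ 62; y = λ·(60 - 62) - 5 ≡ 13. → (62, 13)

(62, 13)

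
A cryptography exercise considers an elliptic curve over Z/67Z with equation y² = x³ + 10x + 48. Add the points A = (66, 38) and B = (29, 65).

(66, 38) + (29, 65). λ = (65 - 38)/(29 - 66) ≡ 27/30 mod 67. 30⁻¹ ≡ 38 (mod 67) since 30·38 = 1140 ≡ 1, so λ ≡ 21.
  x = λ² - 66 - 29 = 441 - 95 ≡ 11; y = λ·(66 - 11) - 38 ≡ 45. → (11, 45)

(11, 45)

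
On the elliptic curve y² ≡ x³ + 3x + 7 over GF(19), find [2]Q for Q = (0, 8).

tangent at (0, 8): λ = (3·0² + 3)/(2·8) ≡ 3/16. 16⁻¹ ≡ 6 (mod 19), so λ ≡ 3·6 ≡ 18.
  x = λ² - 0 - 0 = 324 - 0 ≡ 1; y = λ·(0 - 1) - 8 ≡ 12. → (1, 12)

(1, 12)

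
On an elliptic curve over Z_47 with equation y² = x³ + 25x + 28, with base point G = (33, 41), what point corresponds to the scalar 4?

(11, 6)

Double-and-add on 4 = (100)₂. Start with G = (33, 41) for the leading 1-bit.
double: tangent at (33, 41): λ = (3·33² + 25)/(2·41) ≡ 2/35. 35⁻¹ ≡ 43 (mod 47) since 35·43 = 1505 ≡ 1, so λ ≡ 2·43 ≡ 39.
  x = λ² - 33 - 33 = 1521 - 66 ≡ 45; y = λ·(33 - 45) - 41 ≡ 8. → (45, 8)
double: tangent at (45, 8): λ = (3·45² + 25)/(2·8) ≡ 37/16. 16⁻¹ ≡ 3 (mod 47), so λ ≡ 37·3 ≡ 17.
  x = λ² - 45 - 45 = 289 - 90 ≡ 11; y = λ·(45 - 11) - 8 ≡ 6. → (11, 6)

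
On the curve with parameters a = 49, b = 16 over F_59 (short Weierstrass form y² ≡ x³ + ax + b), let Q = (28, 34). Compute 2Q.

tangent at (28, 34): λ = (3·28² + 49)/(2·34) ≡ 41/9. 9⁻¹ ≡ 46 (mod 59), so λ ≡ 41·46 ≡ 57.
  x = λ² - 28 - 28 = 3249 - 56 ≡ 7; y = λ·(28 - 7) - 34 ≡ 42. → (7, 42)

(7, 42)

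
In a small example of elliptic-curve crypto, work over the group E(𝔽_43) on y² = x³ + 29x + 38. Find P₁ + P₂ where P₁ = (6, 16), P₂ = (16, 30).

(35, 38)

(6, 16) + (16, 30). λ = (30 - 16)/(16 - 6) ≡ 14/10 mod 43. 10⁻¹ ≡ 13 (mod 43), so λ ≡ 10.
  x = λ² - 6 - 16 = 100 - 22 ≡ 35; y = λ·(6 - 35) - 16 ≡ 38. → (35, 38)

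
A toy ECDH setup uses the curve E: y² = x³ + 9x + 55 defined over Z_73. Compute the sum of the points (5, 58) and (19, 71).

(48, 22)

(5, 58) + (19, 71). λ = (71 - 58)/(19 - 5) ≡ 13/14 mod 73. 14⁻¹ ≡ 47 (mod 73) since 14·47 = 658 ≡ 1, so λ ≡ 27.
  x = λ² - 5 - 19 = 729 - 24 ≡ 48; y = λ·(5 - 48) - 58 ≡ 22. → (48, 22)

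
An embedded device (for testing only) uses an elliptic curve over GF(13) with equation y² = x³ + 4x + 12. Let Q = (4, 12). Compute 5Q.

Repeated addition: build up to 5Q.
2Q: tangent at (4, 12): λ = (3·4² + 4)/(2·12) ≡ 0/11. 11⁻¹ ≡ 6 (mod 13), so λ ≡ 0·6 ≡ 0.
  x = λ² - 4 - 4 = 0 - 8 ≡ 5; y = λ·(4 - 5) - 12 ≡ 1. → (5, 1)
3Q: (5, 1) + (4, 12). λ = (12 - 1)/(4 - 5) ≡ 11/12 mod 13. 12⁻¹ ≡ 12 (mod 13) since 12·12 = 144 ≡ 1, so λ ≡ 2.
  x = λ² - 5 - 4 = 4 - 9 ≡ 8; y = λ·(5 - 8) - 1 ≡ 6. → (8, 6)
4Q: (8, 6) + (4, 12). λ = (12 - 6)/(4 - 8) ≡ 6/9 mod 13. 9⁻¹ ≡ 3 (mod 13), so λ ≡ 5.
  x = λ² - 8 - 4 = 25 - 12 ≡ 0; y = λ·(8 - 0) - 6 ≡ 8. → (0, 8)
5Q: (0, 8) + (4, 12). λ = (12 - 8)/(4 - 0) ≡ 4/4 mod 13. 4⁻¹ ≡ 10 (mod 13), so λ ≡ 1.
  x = λ² - 0 - 4 = 1 - 4 ≡ 10; y = λ·(0 - 10) - 8 ≡ 8. → (10, 8)

(10, 8)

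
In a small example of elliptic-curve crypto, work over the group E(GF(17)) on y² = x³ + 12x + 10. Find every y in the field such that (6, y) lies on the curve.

3, 14

x³ + 12x + 10 = 298 ≡ 9 (mod 17).
Square roots of 9 mod 17: 3 and 14 (since 3² = 9 ≡ 9).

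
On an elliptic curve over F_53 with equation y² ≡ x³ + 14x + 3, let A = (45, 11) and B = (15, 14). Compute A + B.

(45, 11) + (15, 14). λ = (14 - 11)/(15 - 45) ≡ 3/23 mod 53. 23⁻¹ ≡ 30 (mod 53) since 23·30 = 690 ≡ 1, so λ ≡ 37.
  x = λ² - 45 - 15 = 1369 - 60 ≡ 37; y = λ·(45 - 37) - 11 ≡ 20. → (37, 20)

(37, 20)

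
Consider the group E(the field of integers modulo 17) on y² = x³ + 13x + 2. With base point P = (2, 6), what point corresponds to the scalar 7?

(4, 13)

Double-and-add on 7 = (111)₂. Start with P = (2, 6) for the leading 1-bit.
double: tangent at (2, 6): λ = (3·2² + 13)/(2·6) ≡ 8/12. 12⁻¹ ≡ 10 (mod 17) since 12·10 = 120 ≡ 1, so λ ≡ 8·10 ≡ 12.
  x = λ² - 2 - 2 = 144 - 4 ≡ 4; y = λ·(2 - 4) - 6 ≡ 4. → (4, 4)
add P: (4, 4) + (2, 6). λ = (6 - 4)/(2 - 4) ≡ 2/15 mod 17. 15⁻¹ ≡ 8 (mod 17), so λ ≡ 16.
  x = λ² - 4 - 2 = 256 - 6 ≡ 12; y = λ·(4 - 12) - 4 ≡ 4. → (12, 4)
double: tangent at (12, 4): λ = (3·12² + 13)/(2·4) ≡ 3/8. 8⁻¹ ≡ 15 (mod 17), so λ ≡ 3·15 ≡ 11.
  x = λ² - 12 - 12 = 121 - 24 ≡ 12; y = λ·(12 - 12) - 4 ≡ 13. → (12, 13)
add P: (12, 13) + (2, 6). λ = (6 - 13)/(2 - 12) ≡ 10/7 mod 17. 7⁻¹ ≡ 5 (mod 17) since 7·5 = 35 ≡ 1, so λ ≡ 16.
  x = λ² - 12 - 2 = 256 - 14 ≡ 4; y = λ·(12 - 4) - 13 ≡ 13. → (4, 13)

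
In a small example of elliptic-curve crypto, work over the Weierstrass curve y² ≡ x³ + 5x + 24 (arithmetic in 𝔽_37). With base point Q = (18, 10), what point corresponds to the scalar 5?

Repeated addition: build up to 5Q.
2Q: tangent at (18, 10): λ = (3·18² + 5)/(2·10) ≡ 15/20. 20⁻¹ ≡ 13 (mod 37), so λ ≡ 15·13 ≡ 10.
  x = λ² - 18 - 18 = 100 - 36 ≡ 27; y = λ·(18 - 27) - 10 ≡ 11. → (27, 11)
3Q: (27, 11) + (18, 10). λ = (10 - 11)/(18 - 27) ≡ 36/28 mod 37. 28⁻¹ ≡ 4 (mod 37) since 28·4 = 112 ≡ 1, so λ ≡ 33.
  x = λ² - 27 - 18 = 1089 - 45 ≡ 8; y = λ·(27 - 8) - 11 ≡ 24. → (8, 24)
4Q: (8, 24) + (18, 10). λ = (10 - 24)/(18 - 8) ≡ 23/10 mod 37. 10⁻¹ ≡ 26 (mod 37) since 10·26 = 260 ≡ 1, so λ ≡ 6.
  x = λ² - 8 - 18 = 36 - 26 ≡ 10; y = λ·(8 - 10) - 24 ≡ 1. → (10, 1)
5Q: (10, 1) + (18, 10). λ = (10 - 1)/(18 - 10) ≡ 9/8 mod 37. 8⁻¹ ≡ 14 (mod 37) since 8·14 = 112 ≡ 1, so λ ≡ 15.
  x = λ² - 10 - 18 = 225 - 28 ≡ 12; y = λ·(10 - 12) - 1 ≡ 6. → (12, 6)

(12, 6)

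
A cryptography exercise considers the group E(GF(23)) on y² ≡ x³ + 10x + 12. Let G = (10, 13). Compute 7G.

Repeated addition: build up to 7G.
2G: tangent at (10, 13): λ = (3·10² + 10)/(2·13) ≡ 11/3. 3⁻¹ ≡ 8 (mod 23) since 3·8 = 24 ≡ 1, so λ ≡ 11·8 ≡ 19.
  x = λ² - 10 - 10 = 361 - 20 ≡ 19; y = λ·(10 - 19) - 13 ≡ 0. → (19, 0)
3G: (19, 0) + (10, 13). λ = (13 - 0)/(10 - 19) ≡ 13/14 mod 23. 14⁻¹ ≡ 5 (mod 23), so λ ≡ 19.
  x = λ² - 19 - 10 = 361 - 29 ≡ 10; y = λ·(19 - 10) - 0 ≡ 10. → (10, 10)
4G: (10, 10) + (10, 13): same x and y₁ ≡ -y₂, so the sum is O.
5G: O + (10, 13) = (10, 13) (identity).
6G: tangent at (10, 13): λ = (3·10² + 10)/(2·13) ≡ 11/3. 3⁻¹ ≡ 8 (mod 23), so λ ≡ 11·8 ≡ 19.
  x = λ² - 10 - 10 = 361 - 20 ≡ 19; y = λ·(10 - 19) - 13 ≡ 0. → (19, 0)
7G: (19, 0) + (10, 13). λ = (13 - 0)/(10 - 19) ≡ 13/14 mod 23. 14⁻¹ ≡ 5 (mod 23) since 14·5 = 70 ≡ 1, so λ ≡ 19.
  x = λ² - 19 - 10 = 361 - 29 ≡ 10; y = λ·(19 - 10) - 0 ≡ 10. → (10, 10)

(10, 10)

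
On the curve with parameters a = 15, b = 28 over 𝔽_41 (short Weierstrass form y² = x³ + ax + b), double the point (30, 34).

tangent at (30, 34): λ = (3·30² + 15)/(2·34) ≡ 9/27. 27⁻¹ ≡ 38 (mod 41) since 27·38 = 1026 ≡ 1, so λ ≡ 9·38 ≡ 14.
  x = λ² - 30 - 30 = 196 - 60 ≡ 13; y = λ·(30 - 13) - 34 ≡ 40. → (13, 40)

(13, 40)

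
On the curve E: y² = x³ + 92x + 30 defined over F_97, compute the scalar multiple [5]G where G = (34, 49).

(92, 67)

Repeated addition: build up to 5G.
2G: tangent at (34, 49): λ = (3·34² + 92)/(2·49) ≡ 68/1. 1⁻¹ ≡ 1 (mod 97), so λ ≡ 68·1 ≡ 68.
  x = λ² - 34 - 34 = 4624 - 68 ≡ 94; y = λ·(34 - 94) - 49 ≡ 42. → (94, 42)
3G: (94, 42) + (34, 49). λ = (49 - 42)/(34 - 94) ≡ 7/37 mod 97. 37⁻¹ ≡ 21 (mod 97), so λ ≡ 50.
  x = λ² - 94 - 34 = 2500 - 128 ≡ 44; y = λ·(94 - 44) - 42 ≡ 33. → (44, 33)
4G: (44, 33) + (34, 49). λ = (49 - 33)/(34 - 44) ≡ 16/87 mod 97. 87⁻¹ ≡ 29 (mod 97) since 87·29 = 2523 ≡ 1, so λ ≡ 76.
  x = λ² - 44 - 34 = 5776 - 78 ≡ 72; y = λ·(44 - 72) - 33 ≡ 70. → (72, 70)
5G: (72, 70) + (34, 49). λ = (49 - 70)/(34 - 72) ≡ 76/59 mod 97. 59⁻¹ ≡ 74 (mod 97), so λ ≡ 95.
  x = λ² - 72 - 34 = 9025 - 106 ≡ 92; y = λ·(72 - 92) - 70 ≡ 67. → (92, 67)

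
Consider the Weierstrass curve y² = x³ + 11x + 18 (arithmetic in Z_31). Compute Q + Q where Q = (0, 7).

(9, 28)

tangent at (0, 7): λ = (3·0² + 11)/(2·7) ≡ 11/14. 14⁻¹ ≡ 20 (mod 31) since 14·20 = 280 ≡ 1, so λ ≡ 11·20 ≡ 3.
  x = λ² - 0 - 0 = 9 - 0 ≡ 9; y = λ·(0 - 9) - 7 ≡ 28. → (9, 28)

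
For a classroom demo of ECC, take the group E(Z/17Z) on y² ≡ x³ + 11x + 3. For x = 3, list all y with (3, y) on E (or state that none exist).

none

x³ + 11x + 3 = 63 ≡ 12 (mod 17).
12 is a non-residue mod 17; no y exists.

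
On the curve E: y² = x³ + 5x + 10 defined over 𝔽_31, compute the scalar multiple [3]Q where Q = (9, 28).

(19, 19)

Repeated addition: build up to 3Q.
2Q: tangent at (9, 28): λ = (3·9² + 5)/(2·28) ≡ 0/25. 25⁻¹ ≡ 5 (mod 31), so λ ≡ 0·5 ≡ 0.
  x = λ² - 9 - 9 = 0 - 18 ≡ 13; y = λ·(9 - 13) - 28 ≡ 3. → (13, 3)
3Q: (13, 3) + (9, 28). λ = (28 - 3)/(9 - 13) ≡ 25/27 mod 31. 27⁻¹ ≡ 23 (mod 31) since 27·23 = 621 ≡ 1, so λ ≡ 17.
  x = λ² - 13 - 9 = 289 - 22 ≡ 19; y = λ·(13 - 19) - 3 ≡ 19. → (19, 19)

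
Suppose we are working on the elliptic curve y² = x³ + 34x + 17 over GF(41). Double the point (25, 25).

(36, 38)

tangent at (25, 25): λ = (3·25² + 34)/(2·25) ≡ 23/9. 9⁻¹ ≡ 32 (mod 41), so λ ≡ 23·32 ≡ 39.
  x = λ² - 25 - 25 = 1521 - 50 ≡ 36; y = λ·(25 - 36) - 25 ≡ 38. → (36, 38)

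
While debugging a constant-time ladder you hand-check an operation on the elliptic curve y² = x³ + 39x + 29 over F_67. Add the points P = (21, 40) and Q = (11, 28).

(15, 61)

(21, 40) + (11, 28). λ = (28 - 40)/(11 - 21) ≡ 55/57 mod 67. 57⁻¹ ≡ 20 (mod 67) since 57·20 = 1140 ≡ 1, so λ ≡ 28.
  x = λ² - 21 - 11 = 784 - 32 ≡ 15; y = λ·(21 - 15) - 40 ≡ 61. → (15, 61)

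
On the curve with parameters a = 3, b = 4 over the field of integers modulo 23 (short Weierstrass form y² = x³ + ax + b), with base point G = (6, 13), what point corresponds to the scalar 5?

Double-and-add on 5 = (101)₂. Start with G = (6, 13) for the leading 1-bit.
double: tangent at (6, 13): λ = (3·6² + 3)/(2·13) ≡ 19/3. 3⁻¹ ≡ 8 (mod 23), so λ ≡ 19·8 ≡ 14.
  x = λ² - 6 - 6 = 196 - 12 ≡ 0; y = λ·(6 - 0) - 13 ≡ 2. → (0, 2)
double: tangent at (0, 2): λ = (3·0² + 3)/(2·2) ≡ 3/4. 4⁻¹ ≡ 6 (mod 23), so λ ≡ 3·6 ≡ 18.
  x = λ² - 0 - 0 = 324 - 0 ≡ 2; y = λ·(0 - 2) - 2 ≡ 8. → (2, 8)
add G: (2, 8) + (6, 13). λ = (13 - 8)/(6 - 2) ≡ 5/4 mod 23. 4⁻¹ ≡ 6 (mod 23) since 4·6 = 24 ≡ 1, so λ ≡ 7.
  x = λ² - 2 - 6 = 49 - 8 ≡ 18; y = λ·(2 - 18) - 8 ≡ 18. → (18, 18)

(18, 18)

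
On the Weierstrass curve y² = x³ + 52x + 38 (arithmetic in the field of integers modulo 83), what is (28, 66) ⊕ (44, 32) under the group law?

(22, 25)

(28, 66) + (44, 32). λ = (32 - 66)/(44 - 28) ≡ 49/16 mod 83. 16⁻¹ ≡ 26 (mod 83), so λ ≡ 29.
  x = λ² - 28 - 44 = 841 - 72 ≡ 22; y = λ·(28 - 22) - 66 ≡ 25. → (22, 25)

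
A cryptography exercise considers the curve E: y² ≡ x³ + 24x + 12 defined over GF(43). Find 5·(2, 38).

Write G = (2, 38).
Repeated addition: build up to 5G.
2G: tangent at (2, 38): λ = (3·2² + 24)/(2·38) ≡ 36/33. 33⁻¹ ≡ 30 (mod 43) since 33·30 = 990 ≡ 1, so λ ≡ 36·30 ≡ 5.
  x = λ² - 2 - 2 = 25 - 4 ≡ 21; y = λ·(2 - 21) - 38 ≡ 39. → (21, 39)
3G: (21, 39) + (2, 38). λ = (38 - 39)/(2 - 21) ≡ 42/24 mod 43. 24⁻¹ ≡ 9 (mod 43) since 24·9 = 216 ≡ 1, so λ ≡ 34.
  x = λ² - 21 - 2 = 1156 - 23 ≡ 15; y = λ·(21 - 15) - 39 ≡ 36. → (15, 36)
4G: (15, 36) + (2, 38). λ = (38 - 36)/(2 - 15) ≡ 2/30 mod 43. 30⁻¹ ≡ 33 (mod 43), so λ ≡ 23.
  x = λ² - 15 - 2 = 529 - 17 ≡ 39; y = λ·(15 - 39) - 36 ≡ 14. → (39, 14)
5G: (39, 14) + (2, 38). λ = (38 - 14)/(2 - 39) ≡ 24/6 mod 43. 6⁻¹ ≡ 36 (mod 43) since 6·36 = 216 ≡ 1, so λ ≡ 4.
  x = λ² - 39 - 2 = 16 - 41 ≡ 18; y = λ·(39 - 18) - 14 ≡ 27. → (18, 27)

(18, 27)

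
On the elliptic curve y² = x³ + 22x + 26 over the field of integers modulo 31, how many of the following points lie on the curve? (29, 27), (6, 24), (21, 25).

(29, 27): 27² ≡ 16, rhs ≡ 5 → off.
(6, 24): 24² ≡ 18, rhs ≡ 2 → off.
(21, 25): 25² ≡ 5, rhs ≡ 15 → off.

0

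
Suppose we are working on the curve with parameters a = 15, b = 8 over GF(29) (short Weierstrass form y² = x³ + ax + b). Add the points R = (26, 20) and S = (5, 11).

(26, 9)

(26, 20) + (5, 11). λ = (11 - 20)/(5 - 26) ≡ 20/8 mod 29. 8⁻¹ ≡ 11 (mod 29) since 8·11 = 88 ≡ 1, so λ ≡ 17.
  x = λ² - 26 - 5 = 289 - 31 ≡ 26; y = λ·(26 - 26) - 20 ≡ 9. → (26, 9)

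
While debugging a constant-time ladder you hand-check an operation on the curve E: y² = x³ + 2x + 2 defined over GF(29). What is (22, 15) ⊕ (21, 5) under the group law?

(22, 15) + (21, 5). λ = (5 - 15)/(21 - 22) ≡ 19/28 mod 29. 28⁻¹ ≡ 28 (mod 29) since 28·28 = 784 ≡ 1, so λ ≡ 10.
  x = λ² - 22 - 21 = 100 - 43 ≡ 28; y = λ·(22 - 28) - 15 ≡ 12. → (28, 12)

(28, 12)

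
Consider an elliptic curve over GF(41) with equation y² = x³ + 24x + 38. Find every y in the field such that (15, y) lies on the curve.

x³ + 24x + 38 = 3773 ≡ 1 (mod 41).
Square roots of 1 mod 41: 1 and 40 (since 1² = 1 ≡ 1).

1, 40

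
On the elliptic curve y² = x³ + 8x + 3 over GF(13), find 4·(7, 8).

(5, 5)

Write P = (7, 8).
Repeated addition: build up to 4P.
2P: tangent at (7, 8): λ = (3·7² + 8)/(2·8) ≡ 12/3. 3⁻¹ ≡ 9 (mod 13) since 3·9 = 27 ≡ 1, so λ ≡ 12·9 ≡ 4.
  x = λ² - 7 - 7 = 16 - 14 ≡ 2; y = λ·(7 - 2) - 8 ≡ 12. → (2, 12)
3P: (2, 12) + (7, 8). λ = (8 - 12)/(7 - 2) ≡ 9/5 mod 13. 5⁻¹ ≡ 8 (mod 13) since 5·8 = 40 ≡ 1, so λ ≡ 7.
  x = λ² - 2 - 7 = 49 - 9 ≡ 1; y = λ·(2 - 1) - 12 ≡ 8. → (1, 8)
4P: (1, 8) + (7, 8). λ = (8 - 8)/(7 - 1) ≡ 0/6 mod 13. 6⁻¹ ≡ 11 (mod 13), so λ ≡ 0.
  x = λ² - 1 - 7 = 0 - 8 ≡ 5; y = λ·(1 - 5) - 8 ≡ 5. → (5, 5)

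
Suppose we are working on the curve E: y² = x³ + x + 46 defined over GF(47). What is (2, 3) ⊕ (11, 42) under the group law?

(2, 3) + (11, 42). λ = (42 - 3)/(11 - 2) ≡ 39/9 mod 47. 9⁻¹ ≡ 21 (mod 47), so λ ≡ 20.
  x = λ² - 2 - 11 = 400 - 13 ≡ 11; y = λ·(2 - 11) - 3 ≡ 5. → (11, 5)

(11, 5)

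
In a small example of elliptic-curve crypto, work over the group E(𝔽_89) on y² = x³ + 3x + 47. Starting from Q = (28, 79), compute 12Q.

(66, 87)

Repeated addition: build up to 12Q.
2Q: tangent at (28, 79): λ = (3·28² + 3)/(2·79) ≡ 41/69. 69⁻¹ ≡ 40 (mod 89) since 69·40 = 2760 ≡ 1, so λ ≡ 41·40 ≡ 38.
  x = λ² - 28 - 28 = 1444 - 56 ≡ 53; y = λ·(28 - 53) - 79 ≡ 39. → (53, 39)
3Q: (53, 39) + (28, 79). λ = (79 - 39)/(28 - 53) ≡ 40/64 mod 89. 64⁻¹ ≡ 32 (mod 89) since 64·32 = 2048 ≡ 1, so λ ≡ 34.
  x = λ² - 53 - 28 = 1156 - 81 ≡ 7; y = λ·(53 - 7) - 39 ≡ 12. → (7, 12)
4Q: (7, 12) + (28, 79). λ = (79 - 12)/(28 - 7) ≡ 67/21 mod 89. 21⁻¹ ≡ 17 (mod 89) since 21·17 = 357 ≡ 1, so λ ≡ 71.
  x = λ² - 7 - 28 = 5041 - 35 ≡ 22; y = λ·(7 - 22) - 12 ≡ 80. → (22, 80)
5Q: (22, 80) + (28, 79). λ = (79 - 80)/(28 - 22) ≡ 88/6 mod 89. 6⁻¹ ≡ 15 (mod 89), so λ ≡ 74.
  x = λ² - 22 - 28 = 5476 - 50 ≡ 86; y = λ·(22 - 86) - 80 ≡ 79. → (86, 79)
6Q: (86, 79) + (28, 79). λ = (79 - 79)/(28 - 86) ≡ 0/31 mod 89. 31⁻¹ ≡ 23 (mod 89) since 31·23 = 713 ≡ 1, so λ ≡ 0.
  x = λ² - 86 - 28 = 0 - 114 ≡ 64; y = λ·(86 - 64) - 79 ≡ 10. → (64, 10)
7Q: (64, 10) + (28, 79). λ = (79 - 10)/(28 - 64) ≡ 69/53 mod 89. 53⁻¹ ≡ 42 (mod 89), so λ ≡ 50.
  x = λ² - 64 - 28 = 2500 - 92 ≡ 5; y = λ·(64 - 5) - 10 ≡ 3. → (5, 3)
8Q: (5, 3) + (28, 79). λ = (79 - 3)/(28 - 5) ≡ 76/23 mod 89. 23⁻¹ ≡ 31 (mod 89) since 23·31 = 713 ≡ 1, so λ ≡ 42.
  x = λ² - 5 - 28 = 1764 - 33 ≡ 40; y = λ·(5 - 40) - 3 ≡ 40. → (40, 40)
9Q: (40, 40) + (28, 79). λ = (79 - 40)/(28 - 40) ≡ 39/77 mod 89. 77⁻¹ ≡ 37 (mod 89) since 77·37 = 2849 ≡ 1, so λ ≡ 19.
  x = λ² - 40 - 28 = 361 - 68 ≡ 26; y = λ·(40 - 26) - 40 ≡ 48. → (26, 48)
10Q: (26, 48) + (28, 79). λ = (79 - 48)/(28 - 26) ≡ 31/2 mod 89. 2⁻¹ ≡ 45 (mod 89), so λ ≡ 60.
  x = λ² - 26 - 28 = 3600 - 54 ≡ 75; y = λ·(26 - 75) - 48 ≡ 38. → (75, 38)
11Q: (75, 38) + (28, 79). λ = (79 - 38)/(28 - 75) ≡ 41/42 mod 89. 42⁻¹ ≡ 53 (mod 89) since 42·53 = 2226 ≡ 1, so λ ≡ 37.
  x = λ² - 75 - 28 = 1369 - 103 ≡ 20; y = λ·(75 - 20) - 38 ≡ 39. → (20, 39)
12Q: (20, 39) + (28, 79). λ = (79 - 39)/(28 - 20) ≡ 40/8 mod 89. 8⁻¹ ≡ 78 (mod 89) since 8·78 = 624 ≡ 1, so λ ≡ 5.
  x = λ² - 20 - 28 = 25 - 48 ≡ 66; y = λ·(20 - 66) - 39 ≡ 87. → (66, 87)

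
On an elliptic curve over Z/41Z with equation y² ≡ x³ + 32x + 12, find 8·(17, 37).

(21, 8)

Write P = (17, 37).
Double-and-add on 8 = (1000)₂. Start with P = (17, 37) for the leading 1-bit.
double: tangent at (17, 37): λ = (3·17² + 32)/(2·37) ≡ 38/33. 33⁻¹ ≡ 5 (mod 41), so λ ≡ 38·5 ≡ 26.
  x = λ² - 17 - 17 = 676 - 34 ≡ 27; y = λ·(17 - 27) - 37 ≡ 31. → (27, 31)
double: tangent at (27, 31): λ = (3·27² + 32)/(2·31) ≡ 5/21. 21⁻¹ ≡ 2 (mod 41) since 21·2 = 42 ≡ 1, so λ ≡ 5·2 ≡ 10.
  x = λ² - 27 - 27 = 100 - 54 ≡ 5; y = λ·(27 - 5) - 31 ≡ 25. → (5, 25)
double: tangent at (5, 25): λ = (3·5² + 32)/(2·25) ≡ 25/9. 9⁻¹ ≡ 32 (mod 41), so λ ≡ 25·32 ≡ 21.
  x = λ² - 5 - 5 = 441 - 10 ≡ 21; y = λ·(5 - 21) - 25 ≡ 8. → (21, 8)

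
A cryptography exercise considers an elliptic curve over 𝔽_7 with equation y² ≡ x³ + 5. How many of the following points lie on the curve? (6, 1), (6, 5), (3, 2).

2

(6, 1): 1² ≡ 1, rhs ≡ 4 → off.
(6, 5): 5² ≡ 4, rhs ≡ 4 → on.
(3, 2): 2² ≡ 4, rhs ≡ 4 → on.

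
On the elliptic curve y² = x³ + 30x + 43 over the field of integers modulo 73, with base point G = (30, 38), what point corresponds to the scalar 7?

(42, 36)

Repeated addition: build up to 7G.
2G: tangent at (30, 38): λ = (3·30² + 30)/(2·38) ≡ 29/3. 3⁻¹ ≡ 49 (mod 73), so λ ≡ 29·49 ≡ 34.
  x = λ² - 30 - 30 = 1156 - 60 ≡ 1; y = λ·(30 - 1) - 38 ≡ 72. → (1, 72)
3G: (1, 72) + (30, 38). λ = (38 - 72)/(30 - 1) ≡ 39/29 mod 73. 29⁻¹ ≡ 68 (mod 73), so λ ≡ 24.
  x = λ² - 1 - 30 = 576 - 31 ≡ 34; y = λ·(1 - 34) - 72 ≡ 12. → (34, 12)
4G: (34, 12) + (30, 38). λ = (38 - 12)/(30 - 34) ≡ 26/69 mod 73. 69⁻¹ ≡ 18 (mod 73) since 69·18 = 1242 ≡ 1, so λ ≡ 30.
  x = λ² - 34 - 30 = 900 - 64 ≡ 33; y = λ·(34 - 33) - 12 ≡ 18. → (33, 18)
5G: (33, 18) + (30, 38). λ = (38 - 18)/(30 - 33) ≡ 20/70 mod 73. 70⁻¹ ≡ 24 (mod 73) since 70·24 = 1680 ≡ 1, so λ ≡ 42.
  x = λ² - 33 - 30 = 1764 - 63 ≡ 22; y = λ·(33 - 22) - 18 ≡ 6. → (22, 6)
6G: (22, 6) + (30, 38). λ = (38 - 6)/(30 - 22) ≡ 32/8 mod 73. 8⁻¹ ≡ 64 (mod 73) since 8·64 = 512 ≡ 1, so λ ≡ 4.
  x = λ² - 22 - 30 = 16 - 52 ≡ 37; y = λ·(22 - 37) - 6 ≡ 7. → (37, 7)
7G: (37, 7) + (30, 38). λ = (38 - 7)/(30 - 37) ≡ 31/66 mod 73. 66⁻¹ ≡ 52 (mod 73) since 66·52 = 3432 ≡ 1, so λ ≡ 6.
  x = λ² - 37 - 30 = 36 - 67 ≡ 42; y = λ·(37 - 42) - 7 ≡ 36. → (42, 36)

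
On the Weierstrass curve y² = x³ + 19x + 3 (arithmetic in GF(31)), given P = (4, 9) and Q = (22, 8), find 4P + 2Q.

First 4P:
Repeated addition: build up to 4P.
2P: tangent at (4, 9): λ = (3·4² + 19)/(2·9) ≡ 5/18. 18⁻¹ ≡ 19 (mod 31), so λ ≡ 5·19 ≡ 2.
  x = λ² - 4 - 4 = 4 - 8 ≡ 27; y = λ·(4 - 27) - 9 ≡ 7. → (27, 7)
3P: (27, 7) + (4, 9). λ = (9 - 7)/(4 - 27) ≡ 2/8 mod 31. 8⁻¹ ≡ 4 (mod 31) since 8·4 = 32 ≡ 1, so λ ≡ 8.
  x = λ² - 27 - 4 = 64 - 31 ≡ 2; y = λ·(27 - 2) - 7 ≡ 7. → (2, 7)
4P: (2, 7) + (4, 9). λ = (9 - 7)/(4 - 2) ≡ 2/2 mod 31. 2⁻¹ ≡ 16 (mod 31) since 2·16 = 32 ≡ 1, so λ ≡ 1.
  x = λ² - 2 - 4 = 1 - 6 ≡ 26; y = λ·(2 - 26) - 7 ≡ 0. → (26, 0)
4P = (26, 0).
Next 2Q:
Repeated addition: build up to 2Q.
2Q: tangent at (22, 8): λ = (3·22² + 19)/(2·8) ≡ 14/16. 16⁻¹ ≡ 2 (mod 31) since 16·2 = 32 ≡ 1, so λ ≡ 14·2 ≡ 28.
  x = λ² - 22 - 22 = 784 - 44 ≡ 27; y = λ·(22 - 27) - 8 ≡ 7. → (27, 7)
2Q = (27, 7).
Finally 4P + 2Q:
(26, 0) + (27, 7). λ = (7 - 0)/(27 - 26) ≡ 7/1 mod 31. 1⁻¹ ≡ 1 (mod 31) since 1·1 = 1 ≡ 1, so λ ≡ 7.
  x = λ² - 26 - 27 = 49 - 53 ≡ 27; y = λ·(26 - 27) - 0 ≡ 24. → (27, 24)

(27, 24)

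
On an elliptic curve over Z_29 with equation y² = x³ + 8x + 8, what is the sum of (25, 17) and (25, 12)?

O

The two points share x = 25 and their y-coordinates satisfy 17 + 12 ≡ 0 (mod 29), so they are inverses. Their sum is the point at infinity.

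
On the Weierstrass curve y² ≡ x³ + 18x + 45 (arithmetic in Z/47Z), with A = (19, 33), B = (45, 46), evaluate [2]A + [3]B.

(19, 14)

First 2A:
Repeated addition: build up to 2A.
2A: tangent at (19, 33): λ = (3·19² + 18)/(2·33) ≡ 20/19. 19⁻¹ ≡ 5 (mod 47), so λ ≡ 20·5 ≡ 6.
  x = λ² - 19 - 19 = 36 - 38 ≡ 45; y = λ·(19 - 45) - 33 ≡ 46. → (45, 46)
2A = (45, 46).
Next 3B:
Repeated addition: build up to 3B.
2B: tangent at (45, 46): λ = (3·45² + 18)/(2·46) ≡ 30/45. 45⁻¹ ≡ 23 (mod 47), so λ ≡ 30·23 ≡ 32.
  x = λ² - 45 - 45 = 1024 - 90 ≡ 41; y = λ·(45 - 41) - 46 ≡ 35. → (41, 35)
3B: (41, 35) + (45, 46). λ = (46 - 35)/(45 - 41) ≡ 11/4 mod 47. 4⁻¹ ≡ 12 (mod 47) since 4·12 = 48 ≡ 1, so λ ≡ 38.
  x = λ² - 41 - 45 = 1444 - 86 ≡ 42; y = λ·(41 - 42) - 35 ≡ 21. → (42, 21)
3B = (42, 21).
Finally 2A + 3B:
(45, 46) + (42, 21). λ = (21 - 46)/(42 - 45) ≡ 22/44 mod 47. 44⁻¹ ≡ 31 (mod 47) since 44·31 = 1364 ≡ 1, so λ ≡ 24.
  x = λ² - 45 - 42 = 576 - 87 ≡ 19; y = λ·(45 - 19) - 46 ≡ 14. → (19, 14)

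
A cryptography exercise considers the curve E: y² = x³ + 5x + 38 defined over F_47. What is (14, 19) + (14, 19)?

(23, 10)

tangent at (14, 19): λ = (3·14² + 5)/(2·19) ≡ 29/38. 38⁻¹ ≡ 26 (mod 47) since 38·26 = 988 ≡ 1, so λ ≡ 29·26 ≡ 2.
  x = λ² - 14 - 14 = 4 - 28 ≡ 23; y = λ·(14 - 23) - 19 ≡ 10. → (23, 10)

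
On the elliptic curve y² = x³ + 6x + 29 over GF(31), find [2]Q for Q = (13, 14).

tangent at (13, 14): λ = (3·13² + 6)/(2·14) ≡ 17/28. 28⁻¹ ≡ 10 (mod 31), so λ ≡ 17·10 ≡ 15.
  x = λ² - 13 - 13 = 225 - 26 ≡ 13; y = λ·(13 - 13) - 14 ≡ 17. → (13, 17)

(13, 17)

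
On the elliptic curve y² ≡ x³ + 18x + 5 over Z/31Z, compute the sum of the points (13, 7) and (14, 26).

(24, 1)

(13, 7) + (14, 26). λ = (26 - 7)/(14 - 13) ≡ 19/1 mod 31. 1⁻¹ ≡ 1 (mod 31), so λ ≡ 19.
  x = λ² - 13 - 14 = 361 - 27 ≡ 24; y = λ·(13 - 24) - 7 ≡ 1. → (24, 1)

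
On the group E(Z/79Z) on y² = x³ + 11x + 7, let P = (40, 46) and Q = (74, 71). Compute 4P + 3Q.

First 4P:
Repeated addition: build up to 4P.
2P: tangent at (40, 46): λ = (3·40² + 11)/(2·46) ≡ 71/13. 13⁻¹ ≡ 73 (mod 79), so λ ≡ 71·73 ≡ 48.
  x = λ² - 40 - 40 = 2304 - 80 ≡ 12; y = λ·(40 - 12) - 46 ≡ 34. → (12, 34)
3P: (12, 34) + (40, 46). λ = (46 - 34)/(40 - 12) ≡ 12/28 mod 79. 28⁻¹ ≡ 48 (mod 79) since 28·48 = 1344 ≡ 1, so λ ≡ 23.
  x = λ² - 12 - 40 = 529 - 52 ≡ 3; y = λ·(12 - 3) - 34 ≡ 15. → (3, 15)
4P: (3, 15) + (40, 46). λ = (46 - 15)/(40 - 3) ≡ 31/37 mod 79. 37⁻¹ ≡ 47 (mod 79), so λ ≡ 35.
  x = λ² - 3 - 40 = 1225 - 43 ≡ 76; y = λ·(3 - 76) - 15 ≡ 37. → (76, 37)
4P = (76, 37).
Next 3Q:
Repeated addition: build up to 3Q.
2Q: tangent at (74, 71): λ = (3·74² + 11)/(2·71) ≡ 7/63. 63⁻¹ ≡ 74 (mod 79) since 63·74 = 4662 ≡ 1, so λ ≡ 7·74 ≡ 44.
  x = λ² - 74 - 74 = 1936 - 148 ≡ 50; y = λ·(74 - 50) - 71 ≡ 37. → (50, 37)
3Q: (50, 37) + (74, 71). λ = (71 - 37)/(74 - 50) ≡ 34/24 mod 79. 24⁻¹ ≡ 56 (mod 79), so λ ≡ 8.
  x = λ² - 50 - 74 = 64 - 124 ≡ 19; y = λ·(50 - 19) - 37 ≡ 53. → (19, 53)
3Q = (19, 53).
Finally 4P + 3Q:
(76, 37) + (19, 53). λ = (53 - 37)/(19 - 76) ≡ 16/22 mod 79. 22⁻¹ ≡ 18 (mod 79), so λ ≡ 51.
  x = λ² - 76 - 19 = 2601 - 95 ≡ 57; y = λ·(76 - 57) - 37 ≡ 63. → (57, 63)

(57, 63)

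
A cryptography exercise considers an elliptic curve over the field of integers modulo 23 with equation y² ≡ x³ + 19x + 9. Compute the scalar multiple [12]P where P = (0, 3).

Double-and-add on 12 = (1100)₂. Start with P = (0, 3) for the leading 1-bit.
double: tangent at (0, 3): λ = (3·0² + 19)/(2·3) ≡ 19/6. 6⁻¹ ≡ 4 (mod 23) since 6·4 = 24 ≡ 1, so λ ≡ 19·4 ≡ 7.
  x = λ² - 0 - 0 = 49 - 0 ≡ 3; y = λ·(0 - 3) - 3 ≡ 22. → (3, 22)
add P: (3, 22) + (0, 3). λ = (3 - 22)/(0 - 3) ≡ 4/20 mod 23. 20⁻¹ ≡ 15 (mod 23), so λ ≡ 14.
  x = λ² - 3 - 0 = 196 - 3 ≡ 9; y = λ·(3 - 9) - 22 ≡ 9. → (9, 9)
double: tangent at (9, 9): λ = (3·9² + 19)/(2·9) ≡ 9/18. 18⁻¹ ≡ 9 (mod 23), so λ ≡ 9·9 ≡ 12.
  x = λ² - 9 - 9 = 144 - 18 ≡ 11; y = λ·(9 - 11) - 9 ≡ 13. → (11, 13)
double: tangent at (11, 13): λ = (3·11² + 19)/(2·13) ≡ 14/3. 3⁻¹ ≡ 8 (mod 23), so λ ≡ 14·8 ≡ 20.
  x = λ² - 11 - 11 = 400 - 22 ≡ 10; y = λ·(11 - 10) - 13 ≡ 7. → (10, 7)

(10, 7)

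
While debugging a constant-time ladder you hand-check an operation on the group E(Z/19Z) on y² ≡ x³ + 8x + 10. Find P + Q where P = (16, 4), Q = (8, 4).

(16, 4) + (8, 4). λ = (4 - 4)/(8 - 16) ≡ 0/11 mod 19. 11⁻¹ ≡ 7 (mod 19) since 11·7 = 77 ≡ 1, so λ ≡ 0.
  x = λ² - 16 - 8 = 0 - 24 ≡ 14; y = λ·(16 - 14) - 4 ≡ 15. → (14, 15)

(14, 15)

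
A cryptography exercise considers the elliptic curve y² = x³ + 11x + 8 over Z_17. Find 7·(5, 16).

Write Q = (5, 16).
Double-and-add on 7 = (111)₂. Start with Q = (5, 16) for the leading 1-bit.
double: tangent at (5, 16): λ = (3·5² + 11)/(2·16) ≡ 1/15. 15⁻¹ ≡ 8 (mod 17), so λ ≡ 1·8 ≡ 8.
  x = λ² - 5 - 5 = 64 - 10 ≡ 3; y = λ·(5 - 3) - 16 ≡ 0. → (3, 0)
add Q: (3, 0) + (5, 16). λ = (16 - 0)/(5 - 3) ≡ 16/2 mod 17. 2⁻¹ ≡ 9 (mod 17), so λ ≡ 8.
  x = λ² - 3 - 5 = 64 - 8 ≡ 5; y = λ·(3 - 5) - 0 ≡ 1. → (5, 1)
double: tangent at (5, 1): λ = (3·5² + 11)/(2·1) ≡ 1/2. 2⁻¹ ≡ 9 (mod 17), so λ ≡ 1·9 ≡ 9.
  x = λ² - 5 - 5 = 81 - 10 ≡ 3; y = λ·(5 - 3) - 1 ≡ 0. → (3, 0)
add Q: (3, 0) + (5, 16). λ = (16 - 0)/(5 - 3) ≡ 16/2 mod 17. 2⁻¹ ≡ 9 (mod 17) since 2·9 = 18 ≡ 1, so λ ≡ 8.
  x = λ² - 3 - 5 = 64 - 8 ≡ 5; y = λ·(3 - 5) - 0 ≡ 1. → (5, 1)

(5, 1)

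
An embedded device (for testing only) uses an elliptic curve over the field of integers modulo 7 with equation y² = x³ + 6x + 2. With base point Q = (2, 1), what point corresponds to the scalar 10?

(2, 1)

Double-and-add on 10 = (1010)₂. Start with Q = (2, 1) for the leading 1-bit.
double: tangent at (2, 1): λ = (3·2² + 6)/(2·1) ≡ 4/2. 2⁻¹ ≡ 4 (mod 7), so λ ≡ 4·4 ≡ 2.
  x = λ² - 2 - 2 = 4 - 4 ≡ 0; y = λ·(2 - 0) - 1 ≡ 3. → (0, 3)
double: tangent at (0, 3): λ = (3·0² + 6)/(2·3) ≡ 6/6. 6⁻¹ ≡ 6 (mod 7) since 6·6 = 36 ≡ 1, so λ ≡ 6·6 ≡ 1.
  x = λ² - 0 - 0 = 1 - 0 ≡ 1; y = λ·(0 - 1) - 3 ≡ 3. → (1, 3)
add Q: (1, 3) + (2, 1). λ = (1 - 3)/(2 - 1) ≡ 5/1 mod 7. 1⁻¹ ≡ 1 (mod 7) since 1·1 = 1 ≡ 1, so λ ≡ 5.
  x = λ² - 1 - 2 = 25 - 3 ≡ 1; y = λ·(1 - 1) - 3 ≡ 4. → (1, 4)
double: tangent at (1, 4): λ = (3·1² + 6)/(2·4) ≡ 2/1. 1⁻¹ ≡ 1 (mod 7) since 1·1 = 1 ≡ 1, so λ ≡ 2·1 ≡ 2.
  x = λ² - 1 - 1 = 4 - 2 ≡ 2; y = λ·(1 - 2) - 4 ≡ 1. → (2, 1)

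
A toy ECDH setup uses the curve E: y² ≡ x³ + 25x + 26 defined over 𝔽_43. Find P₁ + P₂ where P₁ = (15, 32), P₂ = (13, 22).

(40, 15)

(15, 32) + (13, 22). λ = (22 - 32)/(13 - 15) ≡ 33/41 mod 43. 41⁻¹ ≡ 21 (mod 43), so λ ≡ 5.
  x = λ² - 15 - 13 = 25 - 28 ≡ 40; y = λ·(15 - 40) - 32 ≡ 15. → (40, 15)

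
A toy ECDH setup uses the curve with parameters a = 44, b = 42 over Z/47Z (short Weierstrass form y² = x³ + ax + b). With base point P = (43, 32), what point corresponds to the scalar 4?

(11, 27)

Repeated addition: build up to 4P.
2P: tangent at (43, 32): λ = (3·43² + 44)/(2·32) ≡ 45/17. 17⁻¹ ≡ 36 (mod 47), so λ ≡ 45·36 ≡ 22.
  x = λ² - 43 - 43 = 484 - 86 ≡ 22; y = λ·(43 - 22) - 32 ≡ 7. → (22, 7)
3P: (22, 7) + (43, 32). λ = (32 - 7)/(43 - 22) ≡ 25/21 mod 47. 21⁻¹ ≡ 9 (mod 47) since 21·9 = 189 ≡ 1, so λ ≡ 37.
  x = λ² - 22 - 43 = 1369 - 65 ≡ 35; y = λ·(22 - 35) - 7 ≡ 29. → (35, 29)
4P: (35, 29) + (43, 32). λ = (32 - 29)/(43 - 35) ≡ 3/8 mod 47. 8⁻¹ ≡ 6 (mod 47), so λ ≡ 18.
  x = λ² - 35 - 43 = 324 - 78 ≡ 11; y = λ·(35 - 11) - 29 ≡ 27. → (11, 27)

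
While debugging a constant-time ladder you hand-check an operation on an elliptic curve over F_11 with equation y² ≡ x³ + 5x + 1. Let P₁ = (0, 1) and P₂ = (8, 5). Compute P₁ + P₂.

(6, 7)

(0, 1) + (8, 5). λ = (5 - 1)/(8 - 0) ≡ 4/8 mod 11. 8⁻¹ ≡ 7 (mod 11), so λ ≡ 6.
  x = λ² - 0 - 8 = 36 - 8 ≡ 6; y = λ·(0 - 6) - 1 ≡ 7. → (6, 7)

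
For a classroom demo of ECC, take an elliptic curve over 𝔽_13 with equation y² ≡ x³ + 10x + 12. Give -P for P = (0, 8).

-(0, 8) = (0, -8 mod 13) = (0, 5).

(0, 5)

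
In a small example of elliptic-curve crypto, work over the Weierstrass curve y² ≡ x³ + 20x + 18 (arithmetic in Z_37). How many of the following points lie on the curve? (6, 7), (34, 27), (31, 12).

(6, 7): 7² ≡ 12, rhs ≡ 21 → off.
(34, 27): 27² ≡ 26, rhs ≡ 5 → off.
(31, 12): 12² ≡ 33, rhs ≡ 15 → off.

0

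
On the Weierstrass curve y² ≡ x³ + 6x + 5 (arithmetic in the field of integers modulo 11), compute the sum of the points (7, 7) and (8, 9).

(0, 7)

(7, 7) + (8, 9). λ = (9 - 7)/(8 - 7) ≡ 2/1 mod 11. 1⁻¹ ≡ 1 (mod 11) since 1·1 = 1 ≡ 1, so λ ≡ 2.
  x = λ² - 7 - 8 = 4 - 15 ≡ 0; y = λ·(7 - 0) - 7 ≡ 7. → (0, 7)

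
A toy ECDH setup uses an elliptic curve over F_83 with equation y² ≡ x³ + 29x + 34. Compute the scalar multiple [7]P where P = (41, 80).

(2, 73)

Repeated addition: build up to 7P.
2P: tangent at (41, 80): λ = (3·41² + 29)/(2·80) ≡ 9/77. 77⁻¹ ≡ 69 (mod 83), so λ ≡ 9·69 ≡ 40.
  x = λ² - 41 - 41 = 1600 - 82 ≡ 24; y = λ·(41 - 24) - 80 ≡ 19. → (24, 19)
3P: (24, 19) + (41, 80). λ = (80 - 19)/(41 - 24) ≡ 61/17 mod 83. 17⁻¹ ≡ 44 (mod 83), so λ ≡ 28.
  x = λ² - 24 - 41 = 784 - 65 ≡ 55; y = λ·(24 - 55) - 19 ≡ 26. → (55, 26)
4P: (55, 26) + (41, 80). λ = (80 - 26)/(41 - 55) ≡ 54/69 mod 83. 69⁻¹ ≡ 77 (mod 83), so λ ≡ 8.
  x = λ² - 55 - 41 = 64 - 96 ≡ 51; y = λ·(55 - 51) - 26 ≡ 6. → (51, 6)
5P: (51, 6) + (41, 80). λ = (80 - 6)/(41 - 51) ≡ 74/73 mod 83. 73⁻¹ ≡ 58 (mod 83) since 73·58 = 4234 ≡ 1, so λ ≡ 59.
  x = λ² - 51 - 41 = 3481 - 92 ≡ 69; y = λ·(51 - 69) - 6 ≡ 11. → (69, 11)
6P: (69, 11) + (41, 80). λ = (80 - 11)/(41 - 69) ≡ 69/55 mod 83. 55⁻¹ ≡ 80 (mod 83) since 55·80 = 4400 ≡ 1, so λ ≡ 42.
  x = λ² - 69 - 41 = 1764 - 110 ≡ 77; y = λ·(69 - 77) - 11 ≡ 68. → (77, 68)
7P: (77, 68) + (41, 80). λ = (80 - 68)/(41 - 77) ≡ 12/47 mod 83. 47⁻¹ ≡ 53 (mod 83), so λ ≡ 55.
  x = λ² - 77 - 41 = 3025 - 118 ≡ 2; y = λ·(77 - 2) - 68 ≡ 73. → (2, 73)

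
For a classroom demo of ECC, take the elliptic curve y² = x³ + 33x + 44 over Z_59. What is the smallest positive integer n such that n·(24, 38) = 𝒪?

12

2P: tangent at (24, 38): λ = (3·24² + 33)/(2·38) ≡ 50/17. 17⁻¹ ≡ 7 (mod 59), so λ ≡ 50·7 ≡ 55.
  x = λ² - 24 - 24 = 3025 - 48 ≡ 27; y = λ·(24 - 27) - 38 ≡ 33. → (27, 33)
3P: (27, 33) + (24, 38). λ = (38 - 33)/(24 - 27) ≡ 5/56 mod 59. 56⁻¹ ≡ 39 (mod 59), so λ ≡ 18.
  x = λ² - 27 - 24 = 324 - 51 ≡ 37; y = λ·(27 - 37) - 33 ≡ 23. → (37, 23)
4P: (37, 23) + (24, 38). λ = (38 - 23)/(24 - 37) ≡ 15/46 mod 59. 46⁻¹ ≡ 9 (mod 59), so λ ≡ 17.
  x = λ² - 37 - 24 = 289 - 61 ≡ 51; y = λ·(37 - 51) - 23 ≡ 34. → (51, 34)
5P: (51, 34) + (24, 38). λ = (38 - 34)/(24 - 51) ≡ 4/32 mod 59. 32⁻¹ ≡ 24 (mod 59) since 32·24 = 768 ≡ 1, so λ ≡ 37.
  x = λ² - 51 - 24 = 1369 - 75 ≡ 55; y = λ·(51 - 55) - 34 ≡ 54. → (55, 54)
6P: (55, 54) + (24, 38). λ = (38 - 54)/(24 - 55) ≡ 43/28 mod 59. 28⁻¹ ≡ 19 (mod 59) since 28·19 = 532 ≡ 1, so λ ≡ 50.
  x = λ² - 55 - 24 = 2500 - 79 ≡ 2; y = λ·(55 - 2) - 54 ≡ 0. → (2, 0)
7P: (2, 0) + (24, 38). λ = (38 - 0)/(24 - 2) ≡ 38/22 mod 59. 22⁻¹ ≡ 51 (mod 59) since 22·51 = 1122 ≡ 1, so λ ≡ 50.
  x = λ² - 2 - 24 = 2500 - 26 ≡ 55; y = λ·(2 - 55) - 0 ≡ 5. → (55, 5)
8P: (55, 5) + (24, 38). λ = (38 - 5)/(24 - 55) ≡ 33/28 mod 59. 28⁻¹ ≡ 19 (mod 59) since 28·19 = 532 ≡ 1, so λ ≡ 37.
  x = λ² - 55 - 24 = 1369 - 79 ≡ 51; y = λ·(55 - 51) - 5 ≡ 25. → (51, 25)
9P: (51, 25) + (24, 38). λ = (38 - 25)/(24 - 51) ≡ 13/32 mod 59. 32⁻¹ ≡ 24 (mod 59) since 32·24 = 768 ≡ 1, so λ ≡ 17.
  x = λ² - 51 - 24 = 289 - 75 ≡ 37; y = λ·(51 - 37) - 25 ≡ 36. → (37, 36)
10P: (37, 36) + (24, 38). λ = (38 - 36)/(24 - 37) ≡ 2/46 mod 59. 46⁻¹ ≡ 9 (mod 59), so λ ≡ 18.
  x = λ² - 37 - 24 = 324 - 61 ≡ 27; y = λ·(37 - 27) - 36 ≡ 26. → (27, 26)
11P: (27, 26) + (24, 38). λ = (38 - 26)/(24 - 27) ≡ 12/56 mod 59. 56⁻¹ ≡ 39 (mod 59) since 56·39 = 2184 ≡ 1, so λ ≡ 55.
  x = λ² - 27 - 24 = 3025 - 51 ≡ 24; y = λ·(27 - 24) - 26 ≡ 21. → (24, 21)
12P: (24, 21) + (24, 38): same x and y₁ ≡ -y₂, so the sum is 𝒪.
12P = 𝒪, so the order is 12.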